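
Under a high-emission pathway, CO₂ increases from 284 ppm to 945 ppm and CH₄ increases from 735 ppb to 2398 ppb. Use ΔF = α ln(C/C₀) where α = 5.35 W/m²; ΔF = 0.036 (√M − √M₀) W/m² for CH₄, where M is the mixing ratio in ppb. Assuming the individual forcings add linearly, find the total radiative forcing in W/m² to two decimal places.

ΔF = 7.22 W/m²

CO₂: 5.35 × ln(945/284) = 5.35 × ln(3.32746) = 5.35 × 1.20221 = 6.4318 W/m².
CH₄: 0.036 × (√2398 − √735) = 0.036 × (48.9694 − 27.1109) = 0.036 × 21.8585 = 0.7869 W/m².
Total ΔF = 6.4318 + 0.7869 = 7.2187 W/m².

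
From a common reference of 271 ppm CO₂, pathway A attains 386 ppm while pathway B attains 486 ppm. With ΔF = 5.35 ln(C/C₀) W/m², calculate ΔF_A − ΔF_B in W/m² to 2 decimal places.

ΔF_A = 5.35 ln(386/271) = 5.35 × 0.35372 = 1.8924 W/m².
ΔF_B = 5.35 ln(486/271) = 5.35 × 0.58409 = 3.1249 W/m².
Difference: 1.8924 − 3.1249 = -1.2325 W/m².

ΔF_A − ΔF_B = -1.23 W/m²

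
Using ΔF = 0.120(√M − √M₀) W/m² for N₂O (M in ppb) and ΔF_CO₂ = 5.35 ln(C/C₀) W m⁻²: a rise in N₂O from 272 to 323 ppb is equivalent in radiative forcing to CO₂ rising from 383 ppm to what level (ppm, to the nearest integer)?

C ≈ 396 ppm

N₂O forcing: 0.120 × (√323 − √272) = 0.120 × (17.9722 − 16.4924) = 0.120 × 1.4798 = 0.17758 W/m².
Set 5.35 ln(C/383) = 0.17758: ln(C/383) = 0.17758/5.35 = 0.03319, so C = 383 × e^0.03319 = 383 × 1.03375 = 395.93 ppm.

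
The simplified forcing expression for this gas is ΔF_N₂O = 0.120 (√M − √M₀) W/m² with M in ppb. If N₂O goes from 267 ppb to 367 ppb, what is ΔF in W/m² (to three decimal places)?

ΔF = 0.338 W/m²

N₂O: 0.120 × (√367 − √267) = 0.120 × (19.1572 − 16.3401) = 0.120 × 2.8171 = 0.3381 W/m².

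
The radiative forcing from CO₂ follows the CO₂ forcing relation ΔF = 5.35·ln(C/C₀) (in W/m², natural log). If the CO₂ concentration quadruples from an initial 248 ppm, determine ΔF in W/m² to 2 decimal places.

ΔF = 7.42 W/m²

ΔF = 5.35 × ln(4) = 5.35 × 1.38629 = 7.4167 W/m².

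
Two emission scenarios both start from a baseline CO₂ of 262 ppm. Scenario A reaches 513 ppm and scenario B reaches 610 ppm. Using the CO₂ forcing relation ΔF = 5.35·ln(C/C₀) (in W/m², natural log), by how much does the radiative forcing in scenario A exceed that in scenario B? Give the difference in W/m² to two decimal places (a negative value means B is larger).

ΔF_A = 5.35 ln(513/262) = 5.35 × 0.67193 = 3.5948 W/m².
ΔF_B = 5.35 ln(610/262) = 5.35 × 0.84511 = 4.5213 W/m².
Difference: 3.5948 − 4.5213 = -0.9265 W/m².
(Equivalently, ΔF_A − ΔF_B = 5.35 ln(513/610) = 5.35 × -0.17318 = -0.9265 W/m².)

ΔF_A − ΔF_B = -0.93 W/m²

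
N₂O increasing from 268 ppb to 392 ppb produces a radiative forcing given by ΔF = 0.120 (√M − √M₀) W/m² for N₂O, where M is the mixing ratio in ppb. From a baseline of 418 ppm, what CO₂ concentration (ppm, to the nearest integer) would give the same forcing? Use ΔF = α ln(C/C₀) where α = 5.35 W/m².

N₂O forcing: 0.120 × (√392 − √268) = 0.120 × (19.7990 − 16.3707) = 0.120 × 3.4283 = 0.41140 W/m².
Set 5.35 ln(C/418) = 0.41140: ln(C/418) = 0.41140/5.35 = 0.07690, so C = 418 × e^0.07690 = 418 × 1.07993 = 451.41 ppm.

C ≈ 451 ppm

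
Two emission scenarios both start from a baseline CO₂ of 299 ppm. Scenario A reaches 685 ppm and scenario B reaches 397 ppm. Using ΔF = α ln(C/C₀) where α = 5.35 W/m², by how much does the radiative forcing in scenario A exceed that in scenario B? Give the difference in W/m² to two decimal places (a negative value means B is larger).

ΔF_A = 5.35 ln(685/299) = 5.35 × 0.82898 = 4.4350 W/m².
ΔF_B = 5.35 ln(397/299) = 5.35 × 0.28349 = 1.5167 W/m².
Difference: 4.4350 − 1.5167 = 2.9183 W/m².
(Equivalently, ΔF_A − ΔF_B = 5.35 ln(685/397) = 5.35 × 0.54548 = 2.9183 W/m².)

ΔF_A − ΔF_B = 2.92 W/m²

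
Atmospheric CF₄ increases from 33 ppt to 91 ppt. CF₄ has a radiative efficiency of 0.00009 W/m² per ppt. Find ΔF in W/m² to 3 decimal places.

CF₄: ΔF = 0.00009 × (91 − 33) = 0.00009 × 58 = 0.0052 W/m².

ΔF = 0.005 W/m²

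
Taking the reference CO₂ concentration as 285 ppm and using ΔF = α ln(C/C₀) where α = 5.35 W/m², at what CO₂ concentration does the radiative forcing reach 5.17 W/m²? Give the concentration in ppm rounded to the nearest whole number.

C ≈ 749 ppm

Set 5.35 ln(C/285) = 5.17, so ln(C/285) = 5.17/5.35 = 0.96636.
Then C/285 = e^0.96636 = 2.62836, giving C = 285 × 2.62836 = 749.08 ppm.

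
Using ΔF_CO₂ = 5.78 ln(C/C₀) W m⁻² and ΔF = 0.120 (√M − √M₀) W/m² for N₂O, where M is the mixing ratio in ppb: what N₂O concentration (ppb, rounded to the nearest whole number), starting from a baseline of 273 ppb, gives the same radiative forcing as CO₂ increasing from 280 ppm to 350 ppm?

CO₂ forcing: 5.78 × ln(350/280) = 5.78 × 0.223144 = 1.28977 W/m².
Set 0.120(√M − √273) = 1.28977: √M = 1.28977/0.120 + √273 = 10.7481 + 16.5227 = 27.2708.
M = (27.2708)² = 743.70 ppb.

M ≈ 744 ppb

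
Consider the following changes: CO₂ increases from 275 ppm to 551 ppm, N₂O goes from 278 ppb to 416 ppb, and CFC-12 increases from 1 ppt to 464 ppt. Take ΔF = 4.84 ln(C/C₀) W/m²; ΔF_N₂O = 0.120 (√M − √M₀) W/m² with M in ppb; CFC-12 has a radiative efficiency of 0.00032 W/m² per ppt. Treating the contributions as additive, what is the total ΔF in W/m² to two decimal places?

ΔF = 3.96 W/m²

CO₂: 4.84 × ln(551/275) = 4.84 × ln(2.00364) = 4.84 × 0.69497 = 3.3637 W/m².
N₂O: 0.120 × (√416 − √278) = 0.120 × (20.3961 − 16.6733) = 0.120 × 3.7228 = 0.4467 W/m².
CFC-12: ΔF = 0.00032 × (464 − 1) = 0.00032 × 463 = 0.1482 W/m².
Total ΔF = 3.3637 + 0.4467 + 0.1482 = 3.9586 W/m².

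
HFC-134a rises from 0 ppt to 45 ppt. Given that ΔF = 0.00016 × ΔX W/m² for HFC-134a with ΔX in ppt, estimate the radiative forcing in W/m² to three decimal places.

HFC-134a: ΔF = 0.00016 × (45 − 0) = 0.00016 × 45 = 0.0072 W/m².

ΔF = 0.007 W/m²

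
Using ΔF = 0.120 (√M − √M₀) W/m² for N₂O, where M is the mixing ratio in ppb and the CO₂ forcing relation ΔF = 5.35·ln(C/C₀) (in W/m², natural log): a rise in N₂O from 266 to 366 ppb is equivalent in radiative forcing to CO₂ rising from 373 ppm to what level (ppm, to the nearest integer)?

N₂O forcing: 0.120 × (√366 − √266) = 0.120 × (19.1311 − 16.3095) = 0.120 × 2.8216 = 0.33859 W/m².
Set 5.35 ln(C/373) = 0.33859: ln(C/373) = 0.33859/5.35 = 0.06329, so C = 373 × e^0.06329 = 373 × 1.06534 = 397.37 ppm.

C ≈ 397 ppm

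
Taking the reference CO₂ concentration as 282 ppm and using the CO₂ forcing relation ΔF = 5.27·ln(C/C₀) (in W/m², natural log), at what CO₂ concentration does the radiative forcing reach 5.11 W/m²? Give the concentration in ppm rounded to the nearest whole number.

Set 5.27 ln(C/282) = 5.11, so ln(C/282) = 5.11/5.27 = 0.96964.
Then C/282 = e^0.96964 = 2.63699, giving C = 282 × 2.63699 = 743.63 ppm.

C ≈ 744 ppm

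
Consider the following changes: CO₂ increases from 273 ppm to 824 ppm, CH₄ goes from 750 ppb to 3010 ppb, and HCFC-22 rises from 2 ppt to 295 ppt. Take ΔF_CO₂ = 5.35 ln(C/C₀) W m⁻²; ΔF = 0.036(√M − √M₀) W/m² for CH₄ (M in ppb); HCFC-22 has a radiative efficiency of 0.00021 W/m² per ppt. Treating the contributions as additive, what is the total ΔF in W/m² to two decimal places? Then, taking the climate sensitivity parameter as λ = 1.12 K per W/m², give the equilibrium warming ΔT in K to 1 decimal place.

CO₂: 5.35 × ln(824/273) = 5.35 × ln(3.01832) = 5.35 × 1.10470 = 5.9101 W/m².
CH₄: 0.036 × (√3010 − √750) = 0.036 × (54.8635 − 27.3861) = 0.036 × 27.4774 = 0.9892 W/m².
HCFC-22: ΔF = 0.00021 × (295 − 2) = 0.00021 × 293 = 0.0615 W/m².
Total ΔF = 5.9101 + 0.9892 + 0.0615 = 6.9608 W/m².
ΔT = λ ΔF = 1.12 × 6.96 = 7.7952 K.

ΔF = 6.96 W/m²; ΔT = 7.8 K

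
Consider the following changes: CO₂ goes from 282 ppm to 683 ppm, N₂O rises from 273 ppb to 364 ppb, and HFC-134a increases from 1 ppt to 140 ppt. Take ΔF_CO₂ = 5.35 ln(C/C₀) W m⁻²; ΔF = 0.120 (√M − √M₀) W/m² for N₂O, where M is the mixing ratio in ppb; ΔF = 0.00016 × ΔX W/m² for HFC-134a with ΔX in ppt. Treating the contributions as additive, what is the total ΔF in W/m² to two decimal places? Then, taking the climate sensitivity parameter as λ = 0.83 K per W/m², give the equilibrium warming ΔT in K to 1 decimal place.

ΔF = 5.06 W/m²; ΔT = 4.2 K

CO₂: 5.35 × ln(683/282) = 5.35 × ln(2.42199) = 5.35 × 0.88459 = 4.7326 W/m².
N₂O: 0.120 × (√364 − √273) = 0.120 × (19.0788 − 16.5227) = 0.120 × 2.5561 = 0.3067 W/m².
HFC-134a: ΔF = 0.00016 × (140 − 1) = 0.00016 × 139 = 0.0222 W/m².
Total ΔF = 4.7326 + 0.3067 + 0.0222 = 5.0615 W/m².
ΔT = λ ΔF = 0.83 × 5.06 = 4.1998 K.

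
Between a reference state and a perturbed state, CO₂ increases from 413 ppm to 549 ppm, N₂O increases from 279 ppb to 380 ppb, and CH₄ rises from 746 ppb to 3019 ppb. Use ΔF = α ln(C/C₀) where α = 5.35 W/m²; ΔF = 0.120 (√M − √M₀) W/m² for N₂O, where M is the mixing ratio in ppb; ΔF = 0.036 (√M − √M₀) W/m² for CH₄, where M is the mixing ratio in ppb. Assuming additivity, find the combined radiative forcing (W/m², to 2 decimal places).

CO₂: 5.35 × ln(549/413) = 5.35 × ln(1.32930) = 5.35 × 0.28465 = 1.5229 W/m².
N₂O: 0.120 × (√380 − √279) = 0.120 × (19.4936 − 16.7033) = 0.120 × 2.7903 = 0.3348 W/m².
CH₄: 0.036 × (√3019 − √746) = 0.036 × (54.9454 − 27.3130) = 0.036 × 27.6324 = 0.9948 W/m².
Total ΔF = 1.5229 + 0.3348 + 0.9948 = 2.8525 W/m².

ΔF = 2.85 W/m²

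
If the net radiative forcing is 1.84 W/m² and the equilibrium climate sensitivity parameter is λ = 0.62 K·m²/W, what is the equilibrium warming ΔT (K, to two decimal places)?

ΔT = λ ΔF = 0.62 × 1.84 = 1.1408 K.

ΔT = 1.14 K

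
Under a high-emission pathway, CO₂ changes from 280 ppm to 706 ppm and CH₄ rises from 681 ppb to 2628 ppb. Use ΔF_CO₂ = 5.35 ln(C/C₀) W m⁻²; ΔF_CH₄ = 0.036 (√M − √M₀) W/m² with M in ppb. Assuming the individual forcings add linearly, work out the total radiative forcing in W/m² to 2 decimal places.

ΔF = 5.85 W/m²

CO₂: 5.35 × ln(706/280) = 5.35 × ln(2.52143) = 5.35 × 0.92483 = 4.9478 W/m².
CH₄: 0.036 × (√2628 − √681) = 0.036 × (51.2640 − 26.0960) = 0.036 × 25.1680 = 0.9060 W/m².
Total ΔF = 4.9478 + 0.9060 = 5.8538 W/m².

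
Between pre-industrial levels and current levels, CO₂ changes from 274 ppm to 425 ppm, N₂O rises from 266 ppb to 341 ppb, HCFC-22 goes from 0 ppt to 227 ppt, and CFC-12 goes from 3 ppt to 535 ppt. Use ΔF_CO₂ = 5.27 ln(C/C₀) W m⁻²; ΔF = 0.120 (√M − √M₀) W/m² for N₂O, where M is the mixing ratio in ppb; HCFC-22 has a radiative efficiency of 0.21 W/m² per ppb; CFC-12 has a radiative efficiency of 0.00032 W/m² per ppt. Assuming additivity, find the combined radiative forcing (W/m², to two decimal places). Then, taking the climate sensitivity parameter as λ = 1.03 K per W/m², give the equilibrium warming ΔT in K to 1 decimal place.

ΔF = 2.79 W/m²; ΔT = 2.9 K

CO₂: 5.27 × ln(425/274) = 5.27 × ln(1.55109) = 5.27 × 0.43896 = 2.3133 W/m².
N₂O: 0.120 × (√341 − √266) = 0.120 × (18.4662 − 16.3095) = 0.120 × 2.1567 = 0.2588 W/m².
HCFC-22: Δ = 227 − 0 = 227 ppt = 0.227 ppb; ΔF = 0.21 × 0.227 = 0.0477 W/m².
CFC-12: ΔF = 0.00032 × (535 − 3) = 0.00032 × 532 = 0.1702 W/m².
Total ΔF = 2.3133 + 0.2588 + 0.0477 + 0.1702 = 2.7900 W/m².
ΔT = λ ΔF = 1.03 × 2.79 = 2.8737 K.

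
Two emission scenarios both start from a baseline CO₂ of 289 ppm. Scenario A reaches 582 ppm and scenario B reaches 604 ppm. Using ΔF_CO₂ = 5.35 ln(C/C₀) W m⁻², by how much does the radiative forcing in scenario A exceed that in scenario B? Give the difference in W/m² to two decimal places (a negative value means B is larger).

ΔF_A − ΔF_B = -0.20 W/m²

ΔF_A = 5.35 ln(582/289) = 5.35 × 0.70004 = 3.7452 W/m².
ΔF_B = 5.35 ln(604/289) = 5.35 × 0.73715 = 3.9438 W/m².
Difference: 3.7452 − 3.9438 = -0.1986 W/m².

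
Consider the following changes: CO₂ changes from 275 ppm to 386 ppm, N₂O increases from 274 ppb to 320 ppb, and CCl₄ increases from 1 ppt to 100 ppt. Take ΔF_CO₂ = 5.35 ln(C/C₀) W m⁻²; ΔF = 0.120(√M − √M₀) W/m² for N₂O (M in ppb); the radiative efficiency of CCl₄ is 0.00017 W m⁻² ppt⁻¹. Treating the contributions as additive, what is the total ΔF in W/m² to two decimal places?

CO₂: 5.35 × ln(386/275) = 5.35 × ln(1.40364) = 5.35 × 0.33907 = 1.8140 W/m².
N₂O: 0.120 × (√320 − √274) = 0.120 × (17.8885 − 16.5529) = 0.120 × 1.3356 = 0.1603 W/m².
CCl₄: ΔF = 0.00017 × (100 − 1) = 0.00017 × 99 = 0.0168 W/m².
Total ΔF = 1.8140 + 0.1603 + 0.0168 = 1.9911 W/m².

ΔF = 1.99 W/m²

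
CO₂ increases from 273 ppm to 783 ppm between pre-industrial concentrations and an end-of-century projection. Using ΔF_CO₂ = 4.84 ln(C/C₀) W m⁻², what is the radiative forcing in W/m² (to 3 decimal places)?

CO₂: 4.84 × ln(783/273) = 4.84 × ln(2.86813) = 4.84 × 1.05366 = 5.0997 W/m².

ΔF = 5.100 W/m²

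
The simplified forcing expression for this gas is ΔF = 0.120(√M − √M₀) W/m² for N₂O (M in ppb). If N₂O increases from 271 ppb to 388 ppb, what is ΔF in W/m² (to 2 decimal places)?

ΔF = 0.39 W/m²

N₂O: 0.120 × (√388 − √271) = 0.120 × (19.6977 − 16.4621) = 0.120 × 3.2356 = 0.3883 W/m².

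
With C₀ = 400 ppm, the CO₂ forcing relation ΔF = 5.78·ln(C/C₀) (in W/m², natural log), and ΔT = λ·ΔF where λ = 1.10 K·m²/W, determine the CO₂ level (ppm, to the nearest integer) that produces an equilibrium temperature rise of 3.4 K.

Required forcing: ΔF = ΔT/λ = 3.4/1.10 = 3.0909 W/m².
Then ln(C/400) = ΔF/5.78 = 3.0909/5.78 = 0.53476.
So C = 400 × e^0.53476 = 400 × 1.70704 = 682.82 ppm.

C ≈ 683 ppm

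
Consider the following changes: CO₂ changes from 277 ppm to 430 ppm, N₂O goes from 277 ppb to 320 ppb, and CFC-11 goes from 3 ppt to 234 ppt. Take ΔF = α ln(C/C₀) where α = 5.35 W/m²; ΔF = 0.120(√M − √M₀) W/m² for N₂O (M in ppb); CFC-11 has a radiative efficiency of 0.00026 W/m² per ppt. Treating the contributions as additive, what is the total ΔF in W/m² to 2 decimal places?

ΔF = 2.56 W/m²

CO₂: 5.35 × ln(430/277) = 5.35 × ln(1.55235) = 5.35 × 0.43977 = 2.3528 W/m².
N₂O: 0.120 × (√320 − √277) = 0.120 × (17.8885 − 16.6433) = 0.120 × 1.2452 = 0.1494 W/m².
CFC-11: ΔF = 0.00026 × (234 − 3) = 0.00026 × 231 = 0.0601 W/m².
Total ΔF = 2.3528 + 0.1494 + 0.0601 = 2.5623 W/m².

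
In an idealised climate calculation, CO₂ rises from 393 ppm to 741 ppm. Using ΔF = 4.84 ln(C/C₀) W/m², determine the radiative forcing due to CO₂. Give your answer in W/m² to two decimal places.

ΔF = 3.07 W/m²

CO₂ absorption bands are partially saturated, so forcing scales with the logarithm of the concentration ratio.
CO₂: 4.84 × ln(741/393) = 4.84 × ln(1.88550) = 4.84 × 0.63419 = 3.0695 W/m².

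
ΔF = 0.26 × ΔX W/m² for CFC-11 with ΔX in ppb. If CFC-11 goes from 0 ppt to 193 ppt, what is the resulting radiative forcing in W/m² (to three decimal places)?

ΔF = 0.050 W/m²

CFC-11: Δ = 193 − 0 = 193 ppt = 0.193 ppb; ΔF = 0.26 × 0.193 = 0.0502 W/m².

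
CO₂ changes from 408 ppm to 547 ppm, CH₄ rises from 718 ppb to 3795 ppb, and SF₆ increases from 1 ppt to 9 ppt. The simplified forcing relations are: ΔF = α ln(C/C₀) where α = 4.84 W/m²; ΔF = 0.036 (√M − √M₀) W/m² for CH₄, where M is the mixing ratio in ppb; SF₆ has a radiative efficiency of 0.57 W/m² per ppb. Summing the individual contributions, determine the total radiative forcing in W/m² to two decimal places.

CO₂: 4.84 × ln(547/408) = 4.84 × ln(1.34069) = 4.84 × 0.29318 = 1.4190 W/m².
CH₄: 0.036 × (√3795 − √718) = 0.036 × (61.6036 − 26.7955) = 0.036 × 34.8081 = 1.2531 W/m².
SF₆: Δ = 9 − 1 = 8 ppt = 0.008 ppb; ΔF = 0.57 × 0.008 = 0.0046 W/m².
Total ΔF = 1.4190 + 1.2531 + 0.0046 = 2.6767 W/m².

ΔF = 2.68 W/m²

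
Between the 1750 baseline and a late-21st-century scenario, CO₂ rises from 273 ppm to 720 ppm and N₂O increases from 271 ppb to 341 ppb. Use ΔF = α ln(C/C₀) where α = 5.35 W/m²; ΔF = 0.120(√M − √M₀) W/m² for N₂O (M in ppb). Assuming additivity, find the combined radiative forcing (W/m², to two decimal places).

CO₂: 5.35 × ln(720/273) = 5.35 × ln(2.63736) = 5.35 × 0.96978 = 5.1883 W/m².
N₂O: 0.120 × (√341 − √271) = 0.120 × (18.4662 − 16.4621) = 0.120 × 2.0041 = 0.2405 W/m².
Total ΔF = 5.1883 + 0.2405 = 5.4288 W/m².

ΔF = 5.43 W/m²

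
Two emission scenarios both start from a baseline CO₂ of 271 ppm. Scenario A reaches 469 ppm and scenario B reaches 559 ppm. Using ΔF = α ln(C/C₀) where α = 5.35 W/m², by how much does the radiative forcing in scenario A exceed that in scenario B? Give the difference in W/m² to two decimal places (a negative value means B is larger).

ΔF_A = 5.35 ln(469/271) = 5.35 × 0.54848 = 2.9344 W/m².
ΔF_B = 5.35 ln(559/271) = 5.35 × 0.72403 = 3.8736 W/m².
Difference: 2.9344 − 3.8736 = -0.9392 W/m².
(Equivalently, ΔF_A − ΔF_B = 5.35 ln(469/559) = 5.35 × -0.17555 = -0.9392 W/m².)

ΔF_A − ΔF_B = -0.94 W/m²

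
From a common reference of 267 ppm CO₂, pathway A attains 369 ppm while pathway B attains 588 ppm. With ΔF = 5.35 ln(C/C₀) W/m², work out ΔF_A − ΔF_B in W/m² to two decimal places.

ΔF_A = 5.35 ln(369/267) = 5.35 × 0.32355 = 1.7310 W/m².
ΔF_B = 5.35 ln(588/267) = 5.35 × 0.78948 = 4.2237 W/m².
Difference: 1.7310 − 4.2237 = -2.4927 W/m².
(Equivalently, ΔF_A − ΔF_B = 5.35 ln(369/588) = 5.35 × -0.46593 = -2.4927 W/m².)

ΔF_A − ΔF_B = -2.49 W/m²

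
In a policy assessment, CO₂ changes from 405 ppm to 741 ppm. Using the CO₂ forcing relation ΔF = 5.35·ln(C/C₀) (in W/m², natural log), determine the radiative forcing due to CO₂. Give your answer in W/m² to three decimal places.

CO₂ absorption bands are partially saturated, so forcing scales with the logarithm of the concentration ratio.
CO₂: 5.35 × ln(741/405) = 5.35 × ln(1.82963) = 5.35 × 0.60411 = 3.2320 W/m².

ΔF = 3.232 W/m²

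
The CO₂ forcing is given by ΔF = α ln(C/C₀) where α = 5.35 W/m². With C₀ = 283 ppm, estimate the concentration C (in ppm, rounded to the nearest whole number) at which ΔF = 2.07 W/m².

C ≈ 417 ppm

Set 5.35 ln(C/283) = 2.07, so ln(C/283) = 2.07/5.35 = 0.38692.
Then C/283 = e^0.38692 = 1.47244, giving C = 283 × 1.47244 = 416.70 ppm.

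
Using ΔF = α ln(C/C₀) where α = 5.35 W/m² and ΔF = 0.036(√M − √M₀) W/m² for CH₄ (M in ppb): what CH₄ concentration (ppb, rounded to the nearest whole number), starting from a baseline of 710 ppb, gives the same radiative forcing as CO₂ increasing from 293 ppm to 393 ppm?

M ≈ 4940 ppb

CO₂ forcing: 5.35 × ln(393/293) = 5.35 × 0.293637 = 1.57096 W/m².
Set 0.036(√M − √710) = 1.57096: √M = 1.57096/0.036 + √710 = 43.6378 + 26.6458 = 70.2836.
M = (70.2836)² = 4939.78 ppb.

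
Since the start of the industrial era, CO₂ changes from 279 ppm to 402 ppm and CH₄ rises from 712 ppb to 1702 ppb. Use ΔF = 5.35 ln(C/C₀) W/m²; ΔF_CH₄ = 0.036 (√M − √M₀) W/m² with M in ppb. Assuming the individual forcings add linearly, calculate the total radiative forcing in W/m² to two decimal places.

ΔF = 2.48 W/m²

CO₂: 5.35 × ln(402/279) = 5.35 × ln(1.44086) = 5.35 × 0.36524 = 1.9540 W/m².
CH₄: 0.036 × (√1702 − √712) = 0.036 × (41.2553 − 26.6833) = 0.036 × 14.5720 = 0.5246 W/m².
Total ΔF = 1.9540 + 0.5246 = 2.4786 W/m².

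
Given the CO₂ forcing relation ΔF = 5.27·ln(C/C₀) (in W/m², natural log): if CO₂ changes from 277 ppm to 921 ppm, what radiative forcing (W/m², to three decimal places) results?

CO₂ absorption bands are partially saturated, so forcing scales with the logarithm of the concentration ratio.
CO₂: 5.27 × ln(921/277) = 5.27 × ln(3.32491) = 5.27 × 1.20144 = 6.3316 W/m².

ΔF = 6.332 W/m²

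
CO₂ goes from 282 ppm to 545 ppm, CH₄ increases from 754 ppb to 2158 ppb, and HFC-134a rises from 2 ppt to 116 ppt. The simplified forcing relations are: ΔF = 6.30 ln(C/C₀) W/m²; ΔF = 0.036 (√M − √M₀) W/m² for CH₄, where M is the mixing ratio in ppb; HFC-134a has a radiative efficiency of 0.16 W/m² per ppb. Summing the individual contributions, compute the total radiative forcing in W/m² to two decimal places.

ΔF = 4.85 W/m²

CO₂: 6.30 × ln(545/282) = 6.30 × ln(1.93262) = 6.30 × 0.65888 = 4.1509 W/m².
CH₄: 0.036 × (√2158 − √754) = 0.036 × (46.4543 − 27.4591) = 0.036 × 18.9952 = 0.6838 W/m².
HFC-134a: Δ = 116 − 2 = 114 ppt = 0.114 ppb; ΔF = 0.16 × 0.114 = 0.0182 W/m².
Total ΔF = 4.1509 + 0.6838 + 0.0182 = 4.8529 W/m².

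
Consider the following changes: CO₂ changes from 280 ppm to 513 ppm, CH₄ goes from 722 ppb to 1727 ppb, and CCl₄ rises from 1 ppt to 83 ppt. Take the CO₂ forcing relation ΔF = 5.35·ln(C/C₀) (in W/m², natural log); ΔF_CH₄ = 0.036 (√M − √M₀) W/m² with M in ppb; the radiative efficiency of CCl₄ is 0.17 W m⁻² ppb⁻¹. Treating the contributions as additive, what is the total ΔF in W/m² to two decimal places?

ΔF = 3.78 W/m²

CO₂: 5.35 × ln(513/280) = 5.35 × ln(1.83214) = 5.35 × 0.60548 = 3.2393 W/m².
CH₄: 0.036 × (√1727 − √722) = 0.036 × (41.5572 − 26.8701) = 0.036 × 14.6871 = 0.5287 W/m².
CCl₄: Δ = 83 − 1 = 82 ppt = 0.082 ppb; ΔF = 0.17 × 0.082 = 0.0139 W/m².
Total ΔF = 3.2393 + 0.5287 + 0.0139 = 3.7819 W/m².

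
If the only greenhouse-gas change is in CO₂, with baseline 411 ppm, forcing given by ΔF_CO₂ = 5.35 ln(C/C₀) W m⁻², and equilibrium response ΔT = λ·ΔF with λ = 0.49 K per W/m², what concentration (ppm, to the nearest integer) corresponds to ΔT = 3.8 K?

C ≈ 1751 ppm

Required forcing: ΔF = ΔT/λ = 3.8/0.49 = 7.7551 W/m².
Then ln(C/411) = ΔF/5.35 = 7.7551/5.35 = 1.44955.
So C = 411 × e^1.44955 = 411 × 4.26120 = 1751.35 ppm.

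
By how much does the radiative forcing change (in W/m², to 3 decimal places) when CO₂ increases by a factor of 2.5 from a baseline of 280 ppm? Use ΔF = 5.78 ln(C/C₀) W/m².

ΔF = 5.296 W/m²

ΔF = 5.78 × ln(2.5) = 5.78 × 0.91629 = 5.2962 W/m².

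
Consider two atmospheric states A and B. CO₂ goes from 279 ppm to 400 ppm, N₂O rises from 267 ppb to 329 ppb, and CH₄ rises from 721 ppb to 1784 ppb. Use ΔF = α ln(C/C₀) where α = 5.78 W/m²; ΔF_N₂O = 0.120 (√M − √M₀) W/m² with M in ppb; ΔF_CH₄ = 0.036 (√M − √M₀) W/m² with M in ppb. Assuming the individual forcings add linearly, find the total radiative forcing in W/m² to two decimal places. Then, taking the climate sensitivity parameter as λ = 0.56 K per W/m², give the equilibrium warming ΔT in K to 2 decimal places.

ΔF = 2.85 W/m²; ΔT = 1.60 K

CO₂: 5.78 × ln(400/279) = 5.78 × ln(1.43369) = 5.78 × 0.36025 = 2.0822 W/m².
N₂O: 0.120 × (√329 − √267) = 0.120 × (18.1384 − 16.3401) = 0.120 × 1.7983 = 0.2158 W/m².
CH₄: 0.036 × (√1784 − √721) = 0.036 × (42.2374 − 26.8514) = 0.036 × 15.3860 = 0.5539 W/m².
Total ΔF = 2.0822 + 0.2158 + 0.5539 = 2.8519 W/m².
ΔT = λ ΔF = 0.56 × 2.85 = 1.5960 K.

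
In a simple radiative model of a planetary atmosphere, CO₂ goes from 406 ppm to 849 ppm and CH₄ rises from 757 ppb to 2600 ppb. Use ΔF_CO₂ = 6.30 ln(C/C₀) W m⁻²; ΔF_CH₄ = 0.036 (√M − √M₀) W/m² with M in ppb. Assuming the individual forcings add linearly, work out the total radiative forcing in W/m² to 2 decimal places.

ΔF = 5.49 W/m²

CO₂: 6.30 × ln(849/406) = 6.30 × ln(2.09113) = 6.30 × 0.73770 = 4.6475 W/m².
CH₄: 0.036 × (√2600 − √757) = 0.036 × (50.9902 − 27.5136) = 0.036 × 23.4766 = 0.8452 W/m².
Total ΔF = 4.6475 + 0.8452 = 5.4927 W/m².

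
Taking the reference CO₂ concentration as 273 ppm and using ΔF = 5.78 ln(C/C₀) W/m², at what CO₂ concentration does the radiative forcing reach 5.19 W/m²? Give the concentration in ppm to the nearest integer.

C ≈ 670 ppm

Set 5.78 ln(C/273) = 5.19, so ln(C/273) = 5.19/5.78 = 0.89792.
Then C/273 = e^0.89792 = 2.45449, giving C = 273 × 2.45449 = 670.08 ppm.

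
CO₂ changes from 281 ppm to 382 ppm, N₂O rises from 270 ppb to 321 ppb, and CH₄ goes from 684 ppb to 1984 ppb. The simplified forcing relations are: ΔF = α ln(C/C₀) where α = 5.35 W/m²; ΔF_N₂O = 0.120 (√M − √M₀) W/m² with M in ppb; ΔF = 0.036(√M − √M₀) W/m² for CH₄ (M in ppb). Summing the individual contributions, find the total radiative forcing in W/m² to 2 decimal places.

ΔF = 2.48 W/m²

CO₂: 5.35 × ln(382/281) = 5.35 × ln(1.35943) = 5.35 × 0.30707 = 1.6428 W/m².
N₂O: 0.120 × (√321 − √270) = 0.120 × (17.9165 − 16.4317) = 0.120 × 1.4848 = 0.1782 W/m².
CH₄: 0.036 × (√1984 − √684) = 0.036 × (44.5421 − 26.1534) = 0.036 × 18.3887 = 0.6620 W/m².
Total ΔF = 1.6428 + 0.1782 + 0.6620 = 2.4830 W/m².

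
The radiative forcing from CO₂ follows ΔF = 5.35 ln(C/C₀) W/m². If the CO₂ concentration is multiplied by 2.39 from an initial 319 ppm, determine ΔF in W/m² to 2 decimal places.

ΔF = 4.66 W/m²

Because the forcing depends only on the ratio C/C₀, the initial concentration does not enter.
ΔF = 5.35 × ln(2.39) = 5.35 × 0.87129 = 4.6614 W/m².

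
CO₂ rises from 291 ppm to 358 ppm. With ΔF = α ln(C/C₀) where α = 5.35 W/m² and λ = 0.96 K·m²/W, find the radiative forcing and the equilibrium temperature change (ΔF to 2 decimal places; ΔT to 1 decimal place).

ΔF = 1.11 W/m²; ΔT = 1.1 K

CO₂: 5.35 × ln(358/291) = 5.35 × ln(1.23024) = 5.35 × 0.20721 = 1.1086 W/m².
ΔT = λ ΔF = 0.96 × 1.11 = 1.0656 K.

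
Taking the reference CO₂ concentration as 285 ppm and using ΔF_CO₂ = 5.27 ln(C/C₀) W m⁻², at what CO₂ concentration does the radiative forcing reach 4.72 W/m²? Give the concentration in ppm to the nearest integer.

Set 5.27 ln(C/285) = 4.72, so ln(C/285) = 4.72/5.27 = 0.89564.
Then C/285 = e^0.89564 = 2.44890, giving C = 285 × 2.44890 = 697.94 ppm.

C ≈ 698 ppm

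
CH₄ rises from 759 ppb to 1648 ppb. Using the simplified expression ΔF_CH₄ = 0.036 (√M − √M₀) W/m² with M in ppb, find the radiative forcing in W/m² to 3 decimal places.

CH₄: 0.036 × (√1648 − √759) = 0.036 × (40.5956 − 27.5500) = 0.036 × 13.0456 = 0.4696 W/m².

ΔF = 0.470 W/m²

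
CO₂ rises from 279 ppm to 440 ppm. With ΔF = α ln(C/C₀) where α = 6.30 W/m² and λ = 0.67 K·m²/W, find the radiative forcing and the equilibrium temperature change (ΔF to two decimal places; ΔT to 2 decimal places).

CO₂: 6.30 × ln(440/279) = 6.30 × ln(1.57706) = 6.30 × 0.45556 = 2.8700 W/m².
ΔT = λ ΔF = 0.67 × 2.87 = 1.9229 K.

ΔF = 2.87 W/m²; ΔT = 1.92 K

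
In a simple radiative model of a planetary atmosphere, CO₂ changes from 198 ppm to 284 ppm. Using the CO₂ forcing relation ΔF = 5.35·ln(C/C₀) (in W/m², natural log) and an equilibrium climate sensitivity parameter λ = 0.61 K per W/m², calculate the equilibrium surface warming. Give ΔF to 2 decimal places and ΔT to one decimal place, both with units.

ΔF = 1.93 W/m²; ΔT = 1.2 K

CO₂: 5.35 × ln(284/198) = 5.35 × ln(1.43434) = 5.35 × 0.36070 = 1.9297 W/m².
ΔT = λ ΔF = 0.61 × 1.93 = 1.1773 K.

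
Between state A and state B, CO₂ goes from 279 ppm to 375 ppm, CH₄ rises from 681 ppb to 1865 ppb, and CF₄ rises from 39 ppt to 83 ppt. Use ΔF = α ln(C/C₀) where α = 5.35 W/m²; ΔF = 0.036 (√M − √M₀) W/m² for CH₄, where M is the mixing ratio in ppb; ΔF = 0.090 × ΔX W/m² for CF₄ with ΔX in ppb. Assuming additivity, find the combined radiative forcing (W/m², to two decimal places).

ΔF = 2.20 W/m²

CO₂: 5.35 × ln(375/279) = 5.35 × ln(1.34409) = 5.35 × 0.29572 = 1.5821 W/m².
CH₄: 0.036 × (√1865 − √681) = 0.036 × (43.1856 − 26.0960) = 0.036 × 17.0896 = 0.6152 W/m².
CF₄: Δ = 83 − 39 = 44 ppt = 0.044 ppb; ΔF = 0.090 × 0.044 = 0.0040 W/m².
Total ΔF = 1.5821 + 0.6152 + 0.0040 = 2.2013 W/m².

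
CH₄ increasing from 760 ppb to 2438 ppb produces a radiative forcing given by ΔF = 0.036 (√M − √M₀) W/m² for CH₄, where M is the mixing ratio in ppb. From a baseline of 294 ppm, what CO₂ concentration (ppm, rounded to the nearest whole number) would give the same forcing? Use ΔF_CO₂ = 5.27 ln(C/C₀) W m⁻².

CH₄ forcing: 0.036 × (√2438 − √760) = 0.036 × (49.3761 − 27.5681) = 0.036 × 21.8080 = 0.78509 W/m².
Set 5.27 ln(C/294) = 0.78509: ln(C/294) = 0.78509/5.27 = 0.14897, so C = 294 × e^0.14897 = 294 × 1.16064 = 341.23 ppm.

C ≈ 341 ppm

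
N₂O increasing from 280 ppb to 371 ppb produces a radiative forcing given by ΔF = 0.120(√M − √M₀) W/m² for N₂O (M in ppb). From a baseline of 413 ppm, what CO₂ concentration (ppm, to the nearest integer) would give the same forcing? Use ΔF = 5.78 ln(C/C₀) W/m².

C ≈ 435 ppm

N₂O forcing: 0.120 × (√371 − √280) = 0.120 × (19.2614 − 16.7332) = 0.120 × 2.5282 = 0.30338 W/m².
Set 5.78 ln(C/413) = 0.30338: ln(C/413) = 0.30338/5.78 = 0.05249, so C = 413 × e^0.05249 = 413 × 1.05389 = 435.26 ppm.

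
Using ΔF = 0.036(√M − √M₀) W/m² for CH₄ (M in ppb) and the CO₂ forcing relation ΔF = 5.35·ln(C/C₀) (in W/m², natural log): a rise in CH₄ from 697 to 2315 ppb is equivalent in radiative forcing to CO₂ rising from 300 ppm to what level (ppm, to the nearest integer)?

CH₄ forcing: 0.036 × (√2315 − √697) = 0.036 × (48.1144 − 26.4008) = 0.036 × 21.7136 = 0.78169 W/m².
Set 5.35 ln(C/300) = 0.78169: ln(C/300) = 0.78169/5.35 = 0.14611, so C = 300 × e^0.14611 = 300 × 1.15732 = 347.20 ppm.

C ≈ 347 ppm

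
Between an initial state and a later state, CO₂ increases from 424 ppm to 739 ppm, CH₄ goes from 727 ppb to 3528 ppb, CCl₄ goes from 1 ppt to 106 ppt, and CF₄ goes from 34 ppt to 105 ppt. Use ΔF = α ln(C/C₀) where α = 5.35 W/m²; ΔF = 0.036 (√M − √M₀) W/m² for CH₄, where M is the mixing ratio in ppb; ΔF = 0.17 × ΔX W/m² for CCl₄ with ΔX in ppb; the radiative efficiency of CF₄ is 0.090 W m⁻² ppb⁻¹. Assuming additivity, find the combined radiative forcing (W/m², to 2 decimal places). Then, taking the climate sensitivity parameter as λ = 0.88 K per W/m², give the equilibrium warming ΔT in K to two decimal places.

CO₂: 5.35 × ln(739/424) = 5.35 × ln(1.74292) = 5.35 × 0.55556 = 2.9722 W/m².
CH₄: 0.036 × (√3528 − √727) = 0.036 × (59.3970 − 26.9629) = 0.036 × 32.4341 = 1.1676 W/m².
CCl₄: Δ = 106 − 1 = 105 ppt = 0.105 ppb; ΔF = 0.17 × 0.105 = 0.0179 W/m².
CF₄: Δ = 105 − 34 = 71 ppt = 0.071 ppb; ΔF = 0.090 × 0.071 = 0.0064 W/m².
Total ΔF = 2.9722 + 1.1676 + 0.0179 + 0.0064 = 4.1641 W/m².
ΔT = λ ΔF = 0.88 × 4.16 = 3.6608 K.

ΔF = 4.16 W/m²; ΔT = 3.66 K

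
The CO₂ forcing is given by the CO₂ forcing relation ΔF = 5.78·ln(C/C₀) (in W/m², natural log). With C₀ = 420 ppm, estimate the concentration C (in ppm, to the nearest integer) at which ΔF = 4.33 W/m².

Set 5.78 ln(C/420) = 4.33, so ln(C/420) = 4.33/5.78 = 0.74913.
Then C/420 = e^0.74913 = 2.11516, giving C = 420 × 2.11516 = 888.37 ppm.

C ≈ 888 ppm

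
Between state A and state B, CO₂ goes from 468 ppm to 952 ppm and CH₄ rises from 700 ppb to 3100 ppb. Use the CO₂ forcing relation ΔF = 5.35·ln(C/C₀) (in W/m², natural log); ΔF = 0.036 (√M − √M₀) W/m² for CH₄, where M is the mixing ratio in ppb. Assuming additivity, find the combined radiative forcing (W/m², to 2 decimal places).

CO₂: 5.35 × ln(952/468) = 5.35 × ln(2.03419) = 5.35 × 0.71010 = 3.7990 W/m².
CH₄: 0.036 × (√3100 − √700) = 0.036 × (55.6776 − 26.4575) = 0.036 × 29.2201 = 1.0519 W/m².
Total ΔF = 3.7990 + 1.0519 = 4.8509 W/m².

ΔF = 4.85 W/m²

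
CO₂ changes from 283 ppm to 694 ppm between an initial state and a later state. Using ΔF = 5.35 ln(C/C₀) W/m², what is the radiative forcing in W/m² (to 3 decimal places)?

CO₂: 5.35 × ln(694/283) = 5.35 × ln(2.45230) = 5.35 × 0.89703 = 4.7991 W/m².

ΔF = 4.799 W/m²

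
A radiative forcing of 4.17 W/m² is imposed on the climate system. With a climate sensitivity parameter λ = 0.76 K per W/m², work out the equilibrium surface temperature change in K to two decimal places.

ΔT = 3.17 K

ΔT = λ ΔF = 0.76 × 4.17 = 3.1692 K.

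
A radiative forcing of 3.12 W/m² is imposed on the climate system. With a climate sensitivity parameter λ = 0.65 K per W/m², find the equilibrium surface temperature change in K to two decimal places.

ΔT = 2.03 K

ΔT = λ ΔF = 0.65 × 3.12 = 2.0280 K.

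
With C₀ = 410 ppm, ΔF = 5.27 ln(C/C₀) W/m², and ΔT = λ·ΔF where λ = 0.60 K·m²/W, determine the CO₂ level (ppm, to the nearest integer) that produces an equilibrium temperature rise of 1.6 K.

Required forcing: ΔF = ΔT/λ = 1.6/0.60 = 2.6667 W/m².
Then ln(C/410) = ΔF/5.27 = 2.6667/5.27 = 0.50602.
So C = 410 × e^0.50602 = 410 × 1.65868 = 680.06 ppm.

C ≈ 680 ppm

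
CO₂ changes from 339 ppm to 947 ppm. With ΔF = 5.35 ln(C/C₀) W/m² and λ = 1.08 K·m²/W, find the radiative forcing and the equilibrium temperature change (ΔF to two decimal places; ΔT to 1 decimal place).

ΔF = 5.50 W/m²; ΔT = 5.9 K

CO₂: 5.35 × ln(947/339) = 5.35 × ln(2.79351) = 5.35 × 1.02730 = 5.4961 W/m².
ΔT = λ ΔF = 1.08 × 5.50 = 5.9400 K.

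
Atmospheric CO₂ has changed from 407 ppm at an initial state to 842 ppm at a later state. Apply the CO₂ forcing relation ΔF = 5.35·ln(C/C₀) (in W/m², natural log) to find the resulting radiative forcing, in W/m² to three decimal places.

CO₂ absorption bands are partially saturated, so forcing scales with the logarithm of the concentration ratio.
CO₂: 5.35 × ln(842/407) = 5.35 × ln(2.06880) = 5.35 × 0.72697 = 3.8893 W/m².

ΔF = 3.889 W/m²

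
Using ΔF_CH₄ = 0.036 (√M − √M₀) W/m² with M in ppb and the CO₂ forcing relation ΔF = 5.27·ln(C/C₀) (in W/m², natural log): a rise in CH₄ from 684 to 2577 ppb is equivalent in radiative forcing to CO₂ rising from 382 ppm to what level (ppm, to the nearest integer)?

C ≈ 452 ppm

CH₄ forcing: 0.036 × (√2577 − √684) = 0.036 × (50.7642 − 26.1534) = 0.036 × 24.6108 = 0.88599 W/m².
Set 5.27 ln(C/382) = 0.88599: ln(C/382) = 0.88599/5.27 = 0.16812, so C = 382 × e^0.16812 = 382 × 1.18308 = 451.94 ppm.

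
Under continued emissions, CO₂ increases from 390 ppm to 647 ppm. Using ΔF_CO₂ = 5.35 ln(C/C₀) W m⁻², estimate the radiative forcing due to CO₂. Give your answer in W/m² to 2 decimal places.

CO₂ absorption bands are partially saturated, so forcing scales with the logarithm of the concentration ratio.
CO₂: 5.35 × ln(647/390) = 5.35 × ln(1.65897) = 5.35 × 0.50620 = 2.7082 W/m².

ΔF = 2.71 W/m²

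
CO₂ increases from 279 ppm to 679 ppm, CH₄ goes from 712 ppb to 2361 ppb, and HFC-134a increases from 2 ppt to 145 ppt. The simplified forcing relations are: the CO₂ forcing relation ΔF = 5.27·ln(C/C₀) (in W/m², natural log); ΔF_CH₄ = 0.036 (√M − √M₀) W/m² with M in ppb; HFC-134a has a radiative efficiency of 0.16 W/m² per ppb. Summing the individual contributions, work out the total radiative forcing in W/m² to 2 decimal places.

CO₂: 5.27 × ln(679/279) = 5.27 × ln(2.43369) = 5.27 × 0.88941 = 4.6872 W/m².
CH₄: 0.036 × (√2361 − √712) = 0.036 × (48.5901 − 26.6833) = 0.036 × 21.9068 = 0.7886 W/m².
HFC-134a: Δ = 145 − 2 = 143 ppt = 0.143 ppb; ΔF = 0.16 × 0.143 = 0.0229 W/m².
Total ΔF = 4.6872 + 0.7886 + 0.0229 = 5.4987 W/m².

ΔF = 5.50 W/m²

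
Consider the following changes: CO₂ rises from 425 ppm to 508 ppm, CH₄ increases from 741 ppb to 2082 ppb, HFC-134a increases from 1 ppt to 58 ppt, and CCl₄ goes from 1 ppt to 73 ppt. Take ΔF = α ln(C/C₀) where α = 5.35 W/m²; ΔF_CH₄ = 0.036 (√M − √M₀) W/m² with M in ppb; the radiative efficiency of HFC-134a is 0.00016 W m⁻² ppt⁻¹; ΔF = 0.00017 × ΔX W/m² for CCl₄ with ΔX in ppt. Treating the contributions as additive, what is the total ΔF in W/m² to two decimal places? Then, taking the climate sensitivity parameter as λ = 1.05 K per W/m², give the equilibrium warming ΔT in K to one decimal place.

ΔF = 1.64 W/m²; ΔT = 1.7 K

CO₂: 5.35 × ln(508/425) = 5.35 × ln(1.19529) = 5.35 × 0.17839 = 0.9544 W/m².
CH₄: 0.036 × (√2082 − √741) = 0.036 × (45.6289 − 27.2213) = 0.036 × 18.4076 = 0.6627 W/m².
HFC-134a: ΔF = 0.00016 × (58 − 1) = 0.00016 × 57 = 0.0091 W/m².
CCl₄: ΔF = 0.00017 × (73 − 1) = 0.00017 × 72 = 0.0122 W/m².
Total ΔF = 0.9544 + 0.6627 + 0.0091 + 0.0122 = 1.6384 W/m².
ΔT = λ ΔF = 1.05 × 1.64 = 1.7220 K.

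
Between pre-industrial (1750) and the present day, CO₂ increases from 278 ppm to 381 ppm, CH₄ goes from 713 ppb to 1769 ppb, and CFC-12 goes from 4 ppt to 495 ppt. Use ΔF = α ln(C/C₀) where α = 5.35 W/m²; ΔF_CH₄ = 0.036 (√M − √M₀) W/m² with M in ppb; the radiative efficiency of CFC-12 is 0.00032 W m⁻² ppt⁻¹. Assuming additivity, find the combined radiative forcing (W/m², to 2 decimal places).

ΔF = 2.40 W/m²

CO₂: 5.35 × ln(381/278) = 5.35 × ln(1.37050) = 5.35 × 0.31518 = 1.6862 W/m².
CH₄: 0.036 × (√1769 − √713) = 0.036 × (42.0595 − 26.7021) = 0.036 × 15.3574 = 0.5529 W/m².
CFC-12: ΔF = 0.00032 × (495 − 4) = 0.00032 × 491 = 0.1571 W/m².
Total ΔF = 1.6862 + 0.5529 + 0.1571 = 2.3962 W/m².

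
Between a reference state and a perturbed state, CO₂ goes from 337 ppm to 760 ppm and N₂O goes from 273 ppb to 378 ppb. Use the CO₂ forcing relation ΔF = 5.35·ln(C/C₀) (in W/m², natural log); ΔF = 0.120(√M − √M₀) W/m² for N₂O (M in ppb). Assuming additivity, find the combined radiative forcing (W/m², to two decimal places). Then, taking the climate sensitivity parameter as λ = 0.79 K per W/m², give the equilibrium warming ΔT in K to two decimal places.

CO₂: 5.35 × ln(760/337) = 5.35 × ln(2.25519) = 5.35 × 0.81323 = 4.3508 W/m².
N₂O: 0.120 × (√378 − √273) = 0.120 × (19.4422 − 16.5227) = 0.120 × 2.9195 = 0.3503 W/m².
Total ΔF = 4.3508 + 0.3503 = 4.7011 W/m².
ΔT = λ ΔF = 0.79 × 4.70 = 3.7130 K.

ΔF = 4.70 W/m²; ΔT = 3.71 K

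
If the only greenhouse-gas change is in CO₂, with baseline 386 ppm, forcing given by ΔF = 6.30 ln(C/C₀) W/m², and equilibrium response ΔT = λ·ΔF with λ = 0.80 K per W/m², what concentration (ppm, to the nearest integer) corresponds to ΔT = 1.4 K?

Required forcing: ΔF = ΔT/λ = 1.4/0.80 = 1.7500 W/m².
Then ln(C/386) = ΔF/6.30 = 1.7500/6.30 = 0.27778.
So C = 386 × e^0.27778 = 386 × 1.32020 = 509.60 ppm.

C ≈ 510 ppm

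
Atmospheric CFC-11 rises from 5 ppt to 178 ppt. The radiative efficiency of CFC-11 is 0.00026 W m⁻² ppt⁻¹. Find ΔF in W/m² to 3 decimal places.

ΔF = 0.045 W/m²

CFC-11: ΔF = 0.00026 × (178 − 5) = 0.00026 × 173 = 0.0450 W/m².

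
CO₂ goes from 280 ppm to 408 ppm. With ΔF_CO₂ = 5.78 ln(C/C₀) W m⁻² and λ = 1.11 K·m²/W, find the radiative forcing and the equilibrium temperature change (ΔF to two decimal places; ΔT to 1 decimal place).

ΔF = 2.18 W/m²; ΔT = 2.4 K

CO₂: 5.78 × ln(408/280) = 5.78 × ln(1.45714) = 5.78 × 0.37648 = 2.1761 W/m².
ΔT = λ ΔF = 1.11 × 2.18 = 2.4198 K.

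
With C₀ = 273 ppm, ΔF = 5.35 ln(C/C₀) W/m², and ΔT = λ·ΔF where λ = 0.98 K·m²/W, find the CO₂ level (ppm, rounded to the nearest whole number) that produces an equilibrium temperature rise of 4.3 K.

Required forcing: ΔF = ΔT/λ = 4.3/0.98 = 4.3878 W/m².
Then ln(C/273) = ΔF/5.35 = 4.3878/5.35 = 0.82015.
So C = 273 × e^0.82015 = 273 × 2.27084 = 619.94 ppm.

C ≈ 620 ppm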